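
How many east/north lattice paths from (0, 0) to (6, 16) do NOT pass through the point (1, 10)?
Number of paths = 69531

Total paths from (0, 0) to (6, 16): C(22, 6) = 74613. Paths through (1, 10): (paths (0, 0) → (1, 10)) × (paths (1, 10) → (6, 16)) = C(11, 1) · C(11, 5) = 11 · 462 = 5082. Avoidance count = 74613 − 5082 = 69531.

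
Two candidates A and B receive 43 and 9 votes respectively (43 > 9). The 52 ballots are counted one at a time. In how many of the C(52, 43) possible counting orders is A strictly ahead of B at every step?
Strict-lead orderings = 2405549300

Total orderings of the 52 votes with 43 for A: C(52, 43) = 3679075400. By the Bertrand ballot formula (Cycle Lemma / reflection principle), the number of orderings in which A is strictly ahead of B throughout is (p − q)/(p + q) · C(p + q, p) = (43 − 9)/(43 + 9) · 3679075400 = 2405549300.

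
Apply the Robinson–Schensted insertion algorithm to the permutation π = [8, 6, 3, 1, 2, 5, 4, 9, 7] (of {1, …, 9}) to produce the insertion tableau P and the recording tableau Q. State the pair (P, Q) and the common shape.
P = [1, 2, 4, 7] / [3, 5, 9] / [6] / [8];  Q = [1, 5, 6, 8] / [2, 7, 9] / [3] / [4];  common shape = (4, 3, 1, 1)

Row-insert the values π_1, π_2, … into P one at a time, bumping the leftmost entry strictly greater than the inserted value down to the next row. The recording tableau Q records, in position (i, j), the step at which that cell was added to P.
  Insert 8 (step 1): P = [8];  Q = [1]
  Insert 6 (step 2): P = [6] / [8];  Q = [1] / [2]
  Insert 3 (step 3): P = [3] / [6] / [8];  Q = [1] / [2] / [3]
  Insert 1 (step 4): P = [1] / [3] / [6] / [8];  Q = [1] / [2] / [3] / [4]
  Insert 2 (step 5): P = [1, 2] / [3] / [6] / [8];  Q = [1, 5] / [2] / [3] / [4]
  Insert 5 (step 6): P = [1, 2, 5] / [3] / [6] / [8];  Q = [1, 5, 6] / [2] / [3] / [4]
  Insert 4 (step 7): P = [1, 2, 4] / [3, 5] / [6] / [8];  Q = [1, 5, 6] / [2, 7] / [3] / [4]
  Insert 9 (step 8): P = [1, 2, 4, 9] / [3, 5] / [6] / [8];  Q = [1, 5, 6, 8] / [2, 7] / [3] / [4]
  Insert 7 (step 9): P = [1, 2, 4, 7] / [3, 5, 9] / [6] / [8];  Q = [1, 5, 6, 8] / [2, 7, 9] / [3] / [4]
Final shape: (4, 3, 1, 1).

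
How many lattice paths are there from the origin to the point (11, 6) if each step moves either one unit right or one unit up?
Number of paths = 12376

A monotone lattice path from (0, 0) to (11, 6) consists of 11 east steps and 6 north steps in some order, so it is determined by which 11 of the 17 steps are east. The count is C(17, 11) = 12376.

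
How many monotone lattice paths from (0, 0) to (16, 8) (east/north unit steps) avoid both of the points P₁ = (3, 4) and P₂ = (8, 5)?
Number of paths = 474466

Inclusion–exclusion. Total paths: C(24, 16) = 735471. Through P₁: C(7, 3)·C(17, 13) = 83300. Through P₂: C(13, 8)·C(11, 8) = 212355. Since P₁ is strictly southwest of P₂, a monotone path through both must visit P₁ then P₂; paths through both = C(7, 3)·C(6, 5)·C(11, 8) = 34650. Avoid both = 735471 − 83300 − 212355 + 34650 = 474466.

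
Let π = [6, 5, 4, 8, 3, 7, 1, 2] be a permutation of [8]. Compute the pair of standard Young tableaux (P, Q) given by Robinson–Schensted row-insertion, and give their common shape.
P = [1, 2] / [3, 7] / [4, 8] / [5] / [6];  Q = [1, 4] / [2, 6] / [3, 8] / [5] / [7];  common shape = (2, 2, 2, 1, 1)

Row-insert the values π_1, π_2, … into P one at a time, bumping the leftmost entry strictly greater than the inserted value down to the next row. The recording tableau Q records, in position (i, j), the step at which that cell was added to P.
  Insert 6 (step 1): P = [6];  Q = [1]
  Insert 5 (step 2): P = [5] / [6];  Q = [1] / [2]
  Insert 4 (step 3): P = [4] / [5] / [6];  Q = [1] / [2] / [3]
  Insert 8 (step 4): P = [4, 8] / [5] / [6];  Q = [1, 4] / [2] / [3]
  Insert 3 (step 5): P = [3, 8] / [4] / [5] / [6];  Q = [1, 4] / [2] / [3] / [5]
  Insert 7 (step 6): P = [3, 7] / [4, 8] / [5] / [6];  Q = [1, 4] / [2, 6] / [3] / [5]
  Insert 1 (step 7): P = [1, 7] / [3, 8] / [4] / [5] / [6];  Q = [1, 4] / [2, 6] / [3] / [5] / [7]
  Insert 2 (step 8): P = [1, 2] / [3, 7] / [4, 8] / [5] / [6];  Q = [1, 4] / [2, 6] / [3, 8] / [5] / [7]
Final shape: (2, 2, 2, 1, 1).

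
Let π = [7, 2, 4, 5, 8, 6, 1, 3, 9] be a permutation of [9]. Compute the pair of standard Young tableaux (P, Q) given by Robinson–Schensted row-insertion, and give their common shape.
P = [1, 3, 5, 6, 9] / [2, 4] / [7, 8];  Q = [1, 3, 4, 5, 9] / [2, 6] / [7, 8];  common shape = (5, 2, 2)

Row-insert the values π_1, π_2, … into P one at a time, bumping the leftmost entry strictly greater than the inserted value down to the next row. The recording tableau Q records, in position (i, j), the step at which that cell was added to P.
  Insert 7 (step 1): P = [7];  Q = [1]
  Insert 2 (step 2): P = [2] / [7];  Q = [1] / [2]
  Insert 4 (step 3): P = [2, 4] / [7];  Q = [1, 3] / [2]
  Insert 5 (step 4): P = [2, 4, 5] / [7];  Q = [1, 3, 4] / [2]
  Insert 8 (step 5): P = [2, 4, 5, 8] / [7];  Q = [1, 3, 4, 5] / [2]
  Insert 6 (step 6): P = [2, 4, 5, 6] / [7, 8];  Q = [1, 3, 4, 5] / [2, 6]
  Insert 1 (step 7): P = [1, 4, 5, 6] / [2, 8] / [7];  Q = [1, 3, 4, 5] / [2, 6] / [7]
  Insert 3 (step 8): P = [1, 3, 5, 6] / [2, 4] / [7, 8];  Q = [1, 3, 4, 5] / [2, 6] / [7, 8]
  Insert 9 (step 9): P = [1, 3, 5, 6, 9] / [2, 4] / [7, 8];  Q = [1, 3, 4, 5, 9] / [2, 6] / [7, 8]
Final shape: (5, 2, 2).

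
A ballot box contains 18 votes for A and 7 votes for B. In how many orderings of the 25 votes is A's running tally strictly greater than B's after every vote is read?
Strict-lead orderings = 211508

Total orderings of the 25 votes with 18 for A: C(25, 18) = 480700. By the Bertrand ballot formula (Cycle Lemma / reflection principle), the number of orderings in which A is strictly ahead of B throughout is (p − q)/(p + q) · C(p + q, p) = (18 − 7)/(18 + 7) · 480700 = 211508.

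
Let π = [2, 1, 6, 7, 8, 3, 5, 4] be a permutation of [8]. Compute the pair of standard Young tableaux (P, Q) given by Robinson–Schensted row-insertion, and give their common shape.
P = [1, 3, 4, 8] / [2, 5, 7] / [6];  Q = [1, 3, 4, 5] / [2, 6, 7] / [8];  common shape = (4, 3, 1)

Row-insert the values π_1, π_2, … into P one at a time, bumping the leftmost entry strictly greater than the inserted value down to the next row. The recording tableau Q records, in position (i, j), the step at which that cell was added to P.
  Insert 2 (step 1): P = [2];  Q = [1]
  Insert 1 (step 2): P = [1] / [2];  Q = [1] / [2]
  Insert 6 (step 3): P = [1, 6] / [2];  Q = [1, 3] / [2]
  Insert 7 (step 4): P = [1, 6, 7] / [2];  Q = [1, 3, 4] / [2]
  Insert 8 (step 5): P = [1, 6, 7, 8] / [2];  Q = [1, 3, 4, 5] / [2]
  Insert 3 (step 6): P = [1, 3, 7, 8] / [2, 6];  Q = [1, 3, 4, 5] / [2, 6]
  Insert 5 (step 7): P = [1, 3, 5, 8] / [2, 6, 7];  Q = [1, 3, 4, 5] / [2, 6, 7]
  Insert 4 (step 8): P = [1, 3, 4, 8] / [2, 5, 7] / [6];  Q = [1, 3, 4, 5] / [2, 6, 7] / [8]
Final shape: (4, 3, 1).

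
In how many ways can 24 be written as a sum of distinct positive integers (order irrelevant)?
q(24) = 122

A partition into distinct parts is a strictly decreasing sequence summing to n. The recurrence d(n, m) = d(n, m−1) + d(n−m, m−1) (use part m at most once) with q(n) = d(n, n) gives q(24) = 122. (Euler's theorem: # distinct-part partitions = # odd-part partitions.)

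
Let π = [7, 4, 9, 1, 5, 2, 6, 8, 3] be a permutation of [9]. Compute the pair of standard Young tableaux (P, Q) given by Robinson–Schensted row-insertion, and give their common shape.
P = [1, 2, 3, 8] / [4, 5, 6] / [7, 9];  Q = [1, 3, 7, 8] / [2, 5, 9] / [4, 6];  common shape = (4, 3, 2)

Row-insert the values π_1, π_2, … into P one at a time, bumping the leftmost entry strictly greater than the inserted value down to the next row. The recording tableau Q records, in position (i, j), the step at which that cell was added to P.
  Insert 7 (step 1): P = [7];  Q = [1]
  Insert 4 (step 2): P = [4] / [7];  Q = [1] / [2]
  Insert 9 (step 3): P = [4, 9] / [7];  Q = [1, 3] / [2]
  Insert 1 (step 4): P = [1, 9] / [4] / [7];  Q = [1, 3] / [2] / [4]
  Insert 5 (step 5): P = [1, 5] / [4, 9] / [7];  Q = [1, 3] / [2, 5] / [4]
  Insert 2 (step 6): P = [1, 2] / [4, 5] / [7, 9];  Q = [1, 3] / [2, 5] / [4, 6]
  Insert 6 (step 7): P = [1, 2, 6] / [4, 5] / [7, 9];  Q = [1, 3, 7] / [2, 5] / [4, 6]
  Insert 8 (step 8): P = [1, 2, 6, 8] / [4, 5] / [7, 9];  Q = [1, 3, 7, 8] / [2, 5] / [4, 6]
  Insert 3 (step 9): P = [1, 2, 3, 8] / [4, 5, 6] / [7, 9];  Q = [1, 3, 7, 8] / [2, 5, 9] / [4, 6]
Final shape: (4, 3, 2).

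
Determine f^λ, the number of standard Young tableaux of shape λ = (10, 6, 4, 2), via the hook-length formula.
# SYT of shape (10, 6, 4, 2) = 443201220

Hook-length formula: f^λ = n! / Π hook(c), product over all cells c of the Young diagram. For λ = (10, 6, 4, 2), n = 22 boxes. Hook lengths by row (left-to-right, top-to-bottom): [13, 12, 10, 9, 7, 6, 4, 3, 2, 1]; [8, 7, 5, 4, 2, 1]; [5, 4, 2, 1]; [2, 1]. Product of hooks = 2536095744000. So f^λ = 22! / 2536095744000 = 1124000727777607680000 / 2536095744000 = 443201220.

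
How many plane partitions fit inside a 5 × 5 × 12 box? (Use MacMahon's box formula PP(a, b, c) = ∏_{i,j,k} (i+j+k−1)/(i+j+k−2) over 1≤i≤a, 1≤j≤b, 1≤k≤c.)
PP(5, 5, 12) = 218772384397632

Evaluate the triple product over i = 1..5, j = 1..5, k = 1..12. The factors are (2/1) · (3/2) · (4/3) · (5/4) · (6/5) · (7/6) · (8/7) · (9/8) · … (300 factors total). The numerators and denominators telescope so the product is an integer; carrying out the multiplication exactly gives PP(5, 5, 12) = 218772384397632.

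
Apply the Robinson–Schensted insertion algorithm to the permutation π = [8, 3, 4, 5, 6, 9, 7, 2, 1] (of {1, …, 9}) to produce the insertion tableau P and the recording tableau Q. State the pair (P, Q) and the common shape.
P = [1, 4, 5, 6, 7] / [2, 9] / [3] / [8];  Q = [1, 3, 4, 5, 6] / [2, 7] / [8] / [9];  common shape = (5, 2, 1, 1)

Row-insert the values π_1, π_2, … into P one at a time, bumping the leftmost entry strictly greater than the inserted value down to the next row. The recording tableau Q records, in position (i, j), the step at which that cell was added to P.
  Insert 8 (step 1): P = [8];  Q = [1]
  Insert 3 (step 2): P = [3] / [8];  Q = [1] / [2]
  Insert 4 (step 3): P = [3, 4] / [8];  Q = [1, 3] / [2]
  Insert 5 (step 4): P = [3, 4, 5] / [8];  Q = [1, 3, 4] / [2]
  Insert 6 (step 5): P = [3, 4, 5, 6] / [8];  Q = [1, 3, 4, 5] / [2]
  Insert 9 (step 6): P = [3, 4, 5, 6, 9] / [8];  Q = [1, 3, 4, 5, 6] / [2]
  Insert 7 (step 7): P = [3, 4, 5, 6, 7] / [8, 9];  Q = [1, 3, 4, 5, 6] / [2, 7]
  Insert 2 (step 8): P = [2, 4, 5, 6, 7] / [3, 9] / [8];  Q = [1, 3, 4, 5, 6] / [2, 7] / [8]
  Insert 1 (step 9): P = [1, 4, 5, 6, 7] / [2, 9] / [3] / [8];  Q = [1, 3, 4, 5, 6] / [2, 7] / [8] / [9]
Final shape: (5, 2, 1, 1).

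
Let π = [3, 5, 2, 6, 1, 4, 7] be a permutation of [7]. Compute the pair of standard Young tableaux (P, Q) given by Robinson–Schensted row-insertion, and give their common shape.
P = [1, 4, 6, 7] / [2, 5] / [3];  Q = [1, 2, 4, 7] / [3, 6] / [5];  common shape = (4, 2, 1)

Row-insert the values π_1, π_2, … into P one at a time, bumping the leftmost entry strictly greater than the inserted value down to the next row. The recording tableau Q records, in position (i, j), the step at which that cell was added to P.
  Insert 3 (step 1): P = [3];  Q = [1]
  Insert 5 (step 2): P = [3, 5];  Q = [1, 2]
  Insert 2 (step 3): P = [2, 5] / [3];  Q = [1, 2] / [3]
  Insert 6 (step 4): P = [2, 5, 6] / [3];  Q = [1, 2, 4] / [3]
  Insert 1 (step 5): P = [1, 5, 6] / [2] / [3];  Q = [1, 2, 4] / [3] / [5]
  Insert 4 (step 6): P = [1, 4, 6] / [2, 5] / [3];  Q = [1, 2, 4] / [3, 6] / [5]
  Insert 7 (step 7): P = [1, 4, 6, 7] / [2, 5] / [3];  Q = [1, 2, 4, 7] / [3, 6] / [5]
Final shape: (4, 2, 1).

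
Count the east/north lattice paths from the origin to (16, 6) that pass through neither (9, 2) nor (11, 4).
Number of paths = 34728

Inclusion–exclusion. Total paths: C(22, 16) = 74613. Through P₁: C(11, 9)·C(11, 7) = 18150. Through P₂: C(15, 11)·C(7, 5) = 28665. Since P₁ is strictly southwest of P₂, a monotone path through both must visit P₁ then P₂; paths through both = C(11, 9)·C(4, 2)·C(7, 5) = 6930. Avoid both = 74613 − 18150 − 28665 + 6930 = 34728.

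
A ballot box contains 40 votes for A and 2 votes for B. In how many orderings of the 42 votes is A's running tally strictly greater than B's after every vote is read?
Strict-lead orderings = 779

Total orderings of the 42 votes with 40 for A: C(42, 40) = 861. By the Bertrand ballot formula (Cycle Lemma / reflection principle), the number of orderings in which A is strictly ahead of B throughout is (p − q)/(p + q) · C(p + q, p) = (40 − 2)/(40 + 2) · 861 = 779.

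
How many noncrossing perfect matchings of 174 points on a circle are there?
C_87 = 16435314834665426797069144960762886143367590394940

These noncrossing handshakes are counted by the Catalan number C_n = (1/(n + 1)) · C(2n, n). For n = 87: C_87 = (1/88) · C(174, 87) = 1446307705450557558142084756547133980616347954754720/88 = 16435314834665426797069144960762886143367590394940.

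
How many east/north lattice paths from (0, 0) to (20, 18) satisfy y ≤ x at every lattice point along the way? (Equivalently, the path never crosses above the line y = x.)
Number of paths = 4796857230

By the reflection principle (André's argument), the number of monotone paths to (20, 18) with n ≤ m that never go above y = x is C(38, 20) − C(38, 21) = 33578000610 − 28781143380 = 4796857230.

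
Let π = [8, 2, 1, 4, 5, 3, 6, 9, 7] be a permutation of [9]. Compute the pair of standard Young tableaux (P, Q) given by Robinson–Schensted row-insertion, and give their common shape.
P = [1, 3, 5, 6, 7] / [2, 4, 9] / [8];  Q = [1, 4, 5, 7, 8] / [2, 6, 9] / [3];  common shape = (5, 3, 1)

Row-insert the values π_1, π_2, … into P one at a time, bumping the leftmost entry strictly greater than the inserted value down to the next row. The recording tableau Q records, in position (i, j), the step at which that cell was added to P.
  Insert 8 (step 1): P = [8];  Q = [1]
  Insert 2 (step 2): P = [2] / [8];  Q = [1] / [2]
  Insert 1 (step 3): P = [1] / [2] / [8];  Q = [1] / [2] / [3]
  Insert 4 (step 4): P = [1, 4] / [2] / [8];  Q = [1, 4] / [2] / [3]
  Insert 5 (step 5): P = [1, 4, 5] / [2] / [8];  Q = [1, 4, 5] / [2] / [3]
  Insert 3 (step 6): P = [1, 3, 5] / [2, 4] / [8];  Q = [1, 4, 5] / [2, 6] / [3]
  Insert 6 (step 7): P = [1, 3, 5, 6] / [2, 4] / [8];  Q = [1, 4, 5, 7] / [2, 6] / [3]
  Insert 9 (step 8): P = [1, 3, 5, 6, 9] / [2, 4] / [8];  Q = [1, 4, 5, 7, 8] / [2, 6] / [3]
  Insert 7 (step 9): P = [1, 3, 5, 6, 7] / [2, 4, 9] / [8];  Q = [1, 4, 5, 7, 8] / [2, 6, 9] / [3]
Final shape: (5, 3, 1).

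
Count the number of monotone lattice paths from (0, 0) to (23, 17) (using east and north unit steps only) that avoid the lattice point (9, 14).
Number of paths = 88176689600

Total paths from (0, 0) to (23, 17): C(40, 23) = 88732378800. Paths through (9, 14): (paths (0, 0) → (9, 14)) × (paths (9, 14) → (23, 17)) = C(23, 9) · C(17, 14) = 817190 · 680 = 555689200. Avoidance count = 88732378800 − 555689200 = 88176689600.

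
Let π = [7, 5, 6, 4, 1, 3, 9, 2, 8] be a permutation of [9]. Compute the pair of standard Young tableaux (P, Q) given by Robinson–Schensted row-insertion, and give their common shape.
P = [1, 2, 8] / [3, 6, 9] / [4] / [5] / [7];  Q = [1, 3, 7] / [2, 6, 9] / [4] / [5] / [8];  common shape = (3, 3, 1, 1, 1)

Row-insert the values π_1, π_2, … into P one at a time, bumping the leftmost entry strictly greater than the inserted value down to the next row. The recording tableau Q records, in position (i, j), the step at which that cell was added to P.
  Insert 7 (step 1): P = [7];  Q = [1]
  Insert 5 (step 2): P = [5] / [7];  Q = [1] / [2]
  Insert 6 (step 3): P = [5, 6] / [7];  Q = [1, 3] / [2]
  Insert 4 (step 4): P = [4, 6] / [5] / [7];  Q = [1, 3] / [2] / [4]
  Insert 1 (step 5): P = [1, 6] / [4] / [5] / [7];  Q = [1, 3] / [2] / [4] / [5]
  Insert 3 (step 6): P = [1, 3] / [4, 6] / [5] / [7];  Q = [1, 3] / [2, 6] / [4] / [5]
  Insert 9 (step 7): P = [1, 3, 9] / [4, 6] / [5] / [7];  Q = [1, 3, 7] / [2, 6] / [4] / [5]
  Insert 2 (step 8): P = [1, 2, 9] / [3, 6] / [4] / [5] / [7];  Q = [1, 3, 7] / [2, 6] / [4] / [5] / [8]
  Insert 8 (step 9): P = [1, 2, 8] / [3, 6, 9] / [4] / [5] / [7];  Q = [1, 3, 7] / [2, 6, 9] / [4] / [5] / [8]
Final shape: (3, 3, 1, 1, 1).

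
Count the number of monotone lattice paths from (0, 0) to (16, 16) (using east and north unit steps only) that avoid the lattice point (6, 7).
Number of paths = 442559742

Total paths from (0, 0) to (16, 16): C(32, 16) = 601080390. Paths through (6, 7): (paths (0, 0) → (6, 7)) × (paths (6, 7) → (16, 16)) = C(13, 6) · C(19, 10) = 1716 · 92378 = 158520648. Avoidance count = 601080390 − 158520648 = 442559742.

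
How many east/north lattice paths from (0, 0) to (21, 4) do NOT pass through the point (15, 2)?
Number of paths = 8842

Total paths from (0, 0) to (21, 4): C(25, 21) = 12650. Paths through (15, 2): (paths (0, 0) → (15, 2)) × (paths (15, 2) → (21, 4)) = C(17, 15) · C(8, 6) = 136 · 28 = 3808. Avoidance count = 12650 − 3808 = 8842.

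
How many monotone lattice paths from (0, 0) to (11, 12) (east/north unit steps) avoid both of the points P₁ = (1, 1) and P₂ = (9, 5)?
Number of paths = 610214

Inclusion–exclusion. Total paths: C(23, 11) = 1352078. Through P₁: C(2, 1)·C(21, 10) = 705432. Through P₂: C(14, 9)·C(9, 2) = 72072. Since P₁ is strictly southwest of P₂, a monotone path through both must visit P₁ then P₂; paths through both = C(2, 1)·C(12, 8)·C(9, 2) = 35640. Avoid both = 1352078 − 705432 − 72072 + 35640 = 610214.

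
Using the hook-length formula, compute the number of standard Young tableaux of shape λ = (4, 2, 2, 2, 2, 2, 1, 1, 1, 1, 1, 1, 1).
# SYT of shape (4, 2, 2, 2, 2, 2, 1, 1, 1, 1, 1, 1, 1) = 2136645

Hook-length formula: f^λ = n! / Π hook(c), product over all cells c of the Young diagram. For λ = (4, 2, 2, 2, 2, 2, 1, 1, 1, 1, 1, 1, 1), n = 21 boxes. Hook lengths by row (left-to-right, top-to-bottom): [16, 8, 2, 1]; [13, 5]; [12, 4]; [11, 3]; [10, 2]; [9, 1]; [7]; [6]; [5]; [4]; [3]; [2]; [1]. Product of hooks = 23911759872000. So f^λ = 21! / 23911759872000 = 51090942171709440000 / 23911759872000 = 2136645.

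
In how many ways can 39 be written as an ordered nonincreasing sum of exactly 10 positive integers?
p(39, 10 parts) = 3015

Partitions of n into exactly k parts are in bijection with partitions of n − k into at most k parts (subtract 1 from each part). So p(39, exactly 10) = p(29, parts ≤ 10). Computing via the recurrence p(m, j) = p(m, j−1) + p(m−j, j) gives 3015.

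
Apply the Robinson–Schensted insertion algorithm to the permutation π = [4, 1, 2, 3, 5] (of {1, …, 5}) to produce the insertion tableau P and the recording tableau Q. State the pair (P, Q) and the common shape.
P = [1, 2, 3, 5] / [4];  Q = [1, 3, 4, 5] / [2];  common shape = (4, 1)

Row-insert the values π_1, π_2, … into P one at a time, bumping the leftmost entry strictly greater than the inserted value down to the next row. The recording tableau Q records, in position (i, j), the step at which that cell was added to P.
  Insert 4 (step 1): P = [4];  Q = [1]
  Insert 1 (step 2): P = [1] / [4];  Q = [1] / [2]
  Insert 2 (step 3): P = [1, 2] / [4];  Q = [1, 3] / [2]
  Insert 3 (step 4): P = [1, 2, 3] / [4];  Q = [1, 3, 4] / [2]
  Insert 5 (step 5): P = [1, 2, 3, 5] / [4];  Q = [1, 3, 4, 5] / [2]
Final shape: (4, 1).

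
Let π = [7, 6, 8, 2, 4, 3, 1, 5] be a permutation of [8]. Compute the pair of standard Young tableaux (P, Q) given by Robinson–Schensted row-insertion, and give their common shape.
P = [1, 3, 5] / [2, 8] / [4] / [6] / [7];  Q = [1, 3, 8] / [2, 5] / [4] / [6] / [7];  common shape = (3, 2, 1, 1, 1)

Row-insert the values π_1, π_2, … into P one at a time, bumping the leftmost entry strictly greater than the inserted value down to the next row. The recording tableau Q records, in position (i, j), the step at which that cell was added to P.
  Insert 7 (step 1): P = [7];  Q = [1]
  Insert 6 (step 2): P = [6] / [7];  Q = [1] / [2]
  Insert 8 (step 3): P = [6, 8] / [7];  Q = [1, 3] / [2]
  Insert 2 (step 4): P = [2, 8] / [6] / [7];  Q = [1, 3] / [2] / [4]
  Insert 4 (step 5): P = [2, 4] / [6, 8] / [7];  Q = [1, 3] / [2, 5] / [4]
  Insert 3 (step 6): P = [2, 3] / [4, 8] / [6] / [7];  Q = [1, 3] / [2, 5] / [4] / [6]
  Insert 1 (step 7): P = [1, 3] / [2, 8] / [4] / [6] / [7];  Q = [1, 3] / [2, 5] / [4] / [6] / [7]
  Insert 5 (step 8): P = [1, 3, 5] / [2, 8] / [4] / [6] / [7];  Q = [1, 3, 8] / [2, 5] / [4] / [6] / [7]
Final shape: (3, 2, 1, 1, 1).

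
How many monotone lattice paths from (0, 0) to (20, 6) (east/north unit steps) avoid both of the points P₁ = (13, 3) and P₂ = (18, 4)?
Number of paths = 139300

Inclusion–exclusion. Total paths: C(26, 20) = 230230. Through P₁: C(16, 13)·C(10, 7) = 67200. Through P₂: C(22, 18)·C(4, 2) = 43890. Since P₁ is strictly southwest of P₂, a monotone path through both must visit P₁ then P₂; paths through both = C(16, 13)·C(6, 5)·C(4, 2) = 20160. Avoid both = 230230 − 67200 − 43890 + 20160 = 139300.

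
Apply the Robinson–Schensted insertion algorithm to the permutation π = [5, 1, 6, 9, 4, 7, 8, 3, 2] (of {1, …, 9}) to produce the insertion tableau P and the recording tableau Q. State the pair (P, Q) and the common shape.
P = [1, 2, 7, 8] / [3, 6, 9] / [4] / [5];  Q = [1, 3, 4, 7] / [2, 5, 6] / [8] / [9];  common shape = (4, 3, 1, 1)

Row-insert the values π_1, π_2, … into P one at a time, bumping the leftmost entry strictly greater than the inserted value down to the next row. The recording tableau Q records, in position (i, j), the step at which that cell was added to P.
  Insert 5 (step 1): P = [5];  Q = [1]
  Insert 1 (step 2): P = [1] / [5];  Q = [1] / [2]
  Insert 6 (step 3): P = [1, 6] / [5];  Q = [1, 3] / [2]
  Insert 9 (step 4): P = [1, 6, 9] / [5];  Q = [1, 3, 4] / [2]
  Insert 4 (step 5): P = [1, 4, 9] / [5, 6];  Q = [1, 3, 4] / [2, 5]
  Insert 7 (step 6): P = [1, 4, 7] / [5, 6, 9];  Q = [1, 3, 4] / [2, 5, 6]
  Insert 8 (step 7): P = [1, 4, 7, 8] / [5, 6, 9];  Q = [1, 3, 4, 7] / [2, 5, 6]
  Insert 3 (step 8): P = [1, 3, 7, 8] / [4, 6, 9] / [5];  Q = [1, 3, 4, 7] / [2, 5, 6] / [8]
  Insert 2 (step 9): P = [1, 2, 7, 8] / [3, 6, 9] / [4] / [5];  Q = [1, 3, 4, 7] / [2, 5, 6] / [8] / [9]
Final shape: (4, 3, 1, 1).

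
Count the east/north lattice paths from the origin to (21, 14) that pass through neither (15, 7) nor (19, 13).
Number of paths = 1092627816

Inclusion–exclusion. Total paths: C(35, 21) = 2319959400. Through P₁: C(22, 15)·C(13, 6) = 292653504. Through P₂: C(32, 19)·C(3, 2) = 1042120800. Since P₁ is strictly southwest of P₂, a monotone path through both must visit P₁ then P₂; paths through both = C(22, 15)·C(10, 4)·C(3, 2) = 107442720. Avoid both = 2319959400 − 292653504 − 1042120800 + 107442720 = 1092627816.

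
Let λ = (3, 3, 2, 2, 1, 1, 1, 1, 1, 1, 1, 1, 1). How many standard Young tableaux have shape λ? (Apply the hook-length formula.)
# SYT of shape (3, 3, 2, 2, 1, 1, 1, 1, 1, 1, 1, 1, 1) = 151164

Hook-length formula: f^λ = n! / Π hook(c), product over all cells c of the Young diagram. For λ = (3, 3, 2, 2, 1, 1, 1, 1, 1, 1, 1, 1, 1), n = 19 boxes. Hook lengths by row (left-to-right, top-to-bottom): [15, 5, 2]; [14, 4, 1]; [12, 2]; [11, 1]; [9]; [8]; [7]; [6]; [5]; [4]; [3]; [2]; [1]. Product of hooks = 804722688000. So f^λ = 19! / 804722688000 = 121645100408832000 / 804722688000 = 151164.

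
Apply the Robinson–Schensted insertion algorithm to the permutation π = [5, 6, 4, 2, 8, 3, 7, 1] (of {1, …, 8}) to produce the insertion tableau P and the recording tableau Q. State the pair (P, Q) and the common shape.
P = [1, 3, 7] / [2, 6, 8] / [4] / [5];  Q = [1, 2, 5] / [3, 6, 7] / [4] / [8];  common shape = (3, 3, 1, 1)

Row-insert the values π_1, π_2, … into P one at a time, bumping the leftmost entry strictly greater than the inserted value down to the next row. The recording tableau Q records, in position (i, j), the step at which that cell was added to P.
  Insert 5 (step 1): P = [5];  Q = [1]
  Insert 6 (step 2): P = [5, 6];  Q = [1, 2]
  Insert 4 (step 3): P = [4, 6] / [5];  Q = [1, 2] / [3]
  Insert 2 (step 4): P = [2, 6] / [4] / [5];  Q = [1, 2] / [3] / [4]
  Insert 8 (step 5): P = [2, 6, 8] / [4] / [5];  Q = [1, 2, 5] / [3] / [4]
  Insert 3 (step 6): P = [2, 3, 8] / [4, 6] / [5];  Q = [1, 2, 5] / [3, 6] / [4]
  Insert 7 (step 7): P = [2, 3, 7] / [4, 6, 8] / [5];  Q = [1, 2, 5] / [3, 6, 7] / [4]
  Insert 1 (step 8): P = [1, 3, 7] / [2, 6, 8] / [4] / [5];  Q = [1, 2, 5] / [3, 6, 7] / [4] / [8]
Final shape: (3, 3, 1, 1).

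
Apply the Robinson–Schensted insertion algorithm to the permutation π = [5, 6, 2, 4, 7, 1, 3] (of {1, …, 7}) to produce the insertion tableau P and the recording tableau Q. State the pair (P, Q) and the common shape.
P = [1, 3, 7] / [2, 4] / [5, 6];  Q = [1, 2, 5] / [3, 4] / [6, 7];  common shape = (3, 2, 2)

Row-insert the values π_1, π_2, … into P one at a time, bumping the leftmost entry strictly greater than the inserted value down to the next row. The recording tableau Q records, in position (i, j), the step at which that cell was added to P.
  Insert 5 (step 1): P = [5];  Q = [1]
  Insert 6 (step 2): P = [5, 6];  Q = [1, 2]
  Insert 2 (step 3): P = [2, 6] / [5];  Q = [1, 2] / [3]
  Insert 4 (step 4): P = [2, 4] / [5, 6];  Q = [1, 2] / [3, 4]
  Insert 7 (step 5): P = [2, 4, 7] / [5, 6];  Q = [1, 2, 5] / [3, 4]
  Insert 1 (step 6): P = [1, 4, 7] / [2, 6] / [5];  Q = [1, 2, 5] / [3, 4] / [6]
  Insert 3 (step 7): P = [1, 3, 7] / [2, 4] / [5, 6];  Q = [1, 2, 5] / [3, 4] / [6, 7]
Final shape: (3, 2, 2).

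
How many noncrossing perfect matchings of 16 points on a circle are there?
C_8 = 1430

These noncrossing handshakes are counted by the Catalan number C_n = (1/(n + 1)) · C(2n, n). For n = 8: C_8 = (1/9) · C(16, 8) = 12870/9 = 1430.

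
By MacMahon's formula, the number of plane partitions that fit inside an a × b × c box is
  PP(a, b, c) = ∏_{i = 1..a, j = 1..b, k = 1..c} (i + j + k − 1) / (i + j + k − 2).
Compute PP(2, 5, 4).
PP(2, 5, 4) = 5292

Evaluate the triple product over i = 1..2, j = 1..5, k = 1..4. The factors are (2/1) · (3/2) · (4/3) · (5/4) · (3/2) · (4/3) · (5/4) · (6/5) · … (40 factors total). The numerators and denominators telescope so the product is an integer; carrying out the multiplication exactly gives PP(2, 5, 4) = 5292.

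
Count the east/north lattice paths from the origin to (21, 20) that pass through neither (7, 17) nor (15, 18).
Number of paths = 239940371748

Inclusion–exclusion. Total paths: C(41, 21) = 269128937220. Through P₁: C(24, 7)·C(17, 14) = 235350720. Through P₂: C(33, 15)·C(8, 6) = 29040432960. Since P₁ is strictly southwest of P₂, a monotone path through both must visit P₁ then P₂; paths through both = C(24, 7)·C(9, 8)·C(8, 6) = 87218208. Avoid both = 269128937220 − 235350720 − 29040432960 + 87218208 = 239940371748.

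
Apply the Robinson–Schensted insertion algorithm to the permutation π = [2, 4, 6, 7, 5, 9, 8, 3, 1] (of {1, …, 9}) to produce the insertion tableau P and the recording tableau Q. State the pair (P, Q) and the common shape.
P = [1, 3, 5, 7, 8] / [2, 9] / [4] / [6];  Q = [1, 2, 3, 4, 6] / [5, 7] / [8] / [9];  common shape = (5, 2, 1, 1)

Row-insert the values π_1, π_2, … into P one at a time, bumping the leftmost entry strictly greater than the inserted value down to the next row. The recording tableau Q records, in position (i, j), the step at which that cell was added to P.
  Insert 2 (step 1): P = [2];  Q = [1]
  Insert 4 (step 2): P = [2, 4];  Q = [1, 2]
  Insert 6 (step 3): P = [2, 4, 6];  Q = [1, 2, 3]
  Insert 7 (step 4): P = [2, 4, 6, 7];  Q = [1, 2, 3, 4]
  Insert 5 (step 5): P = [2, 4, 5, 7] / [6];  Q = [1, 2, 3, 4] / [5]
  Insert 9 (step 6): P = [2, 4, 5, 7, 9] / [6];  Q = [1, 2, 3, 4, 6] / [5]
  Insert 8 (step 7): P = [2, 4, 5, 7, 8] / [6, 9];  Q = [1, 2, 3, 4, 6] / [5, 7]
  Insert 3 (step 8): P = [2, 3, 5, 7, 8] / [4, 9] / [6];  Q = [1, 2, 3, 4, 6] / [5, 7] / [8]
  Insert 1 (step 9): P = [1, 3, 5, 7, 8] / [2, 9] / [4] / [6];  Q = [1, 2, 3, 4, 6] / [5, 7] / [8] / [9]
Final shape: (5, 2, 1, 1).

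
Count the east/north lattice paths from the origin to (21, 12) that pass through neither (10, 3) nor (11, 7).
Number of paths = 215507578

Inclusion–exclusion. Total paths: C(33, 21) = 354817320. Through P₁: C(13, 10)·C(20, 11) = 48036560. Through P₂: C(18, 11)·C(15, 10) = 95567472. Since P₁ is strictly southwest of P₂, a monotone path through both must visit P₁ then P₂; paths through both = C(13, 10)·C(5, 1)·C(15, 10) = 4294290. Avoid both = 354817320 − 48036560 − 95567472 + 4294290 = 215507578.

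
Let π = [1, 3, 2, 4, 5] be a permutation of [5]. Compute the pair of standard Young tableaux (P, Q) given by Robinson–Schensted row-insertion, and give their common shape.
P = [1, 2, 4, 5] / [3];  Q = [1, 2, 4, 5] / [3];  common shape = (4, 1)

Row-insert the values π_1, π_2, … into P one at a time, bumping the leftmost entry strictly greater than the inserted value down to the next row. The recording tableau Q records, in position (i, j), the step at which that cell was added to P.
  Insert 1 (step 1): P = [1];  Q = [1]
  Insert 3 (step 2): P = [1, 3];  Q = [1, 2]
  Insert 2 (step 3): P = [1, 2] / [3];  Q = [1, 2] / [3]
  Insert 4 (step 4): P = [1, 2, 4] / [3];  Q = [1, 2, 4] / [3]
  Insert 5 (step 5): P = [1, 2, 4, 5] / [3];  Q = [1, 2, 4, 5] / [3]
Final shape: (4, 1).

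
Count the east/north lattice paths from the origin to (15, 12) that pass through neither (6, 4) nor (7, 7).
Number of paths = 8942856

Inclusion–exclusion. Total paths: C(27, 15) = 17383860. Through P₁: C(10, 6)·C(17, 9) = 5105100. Through P₂: C(14, 7)·C(13, 8) = 4416984. Since P₁ is strictly southwest of P₂, a monotone path through both must visit P₁ then P₂; paths through both = C(10, 6)·C(4, 1)·C(13, 8) = 1081080. Avoid both = 17383860 − 5105100 − 4416984 + 1081080 = 8942856.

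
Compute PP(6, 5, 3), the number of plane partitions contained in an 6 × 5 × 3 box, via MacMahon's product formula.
PP(6, 5, 3) = 3737448

Evaluate the triple product over i = 1..6, j = 1..5, k = 1..3. The factors are (2/1) · (3/2) · (4/3) · (3/2) · (4/3) · (5/4) · (4/3) · (5/4) · … (90 factors total). The numerators and denominators telescope so the product is an integer; carrying out the multiplication exactly gives PP(6, 5, 3) = 3737448.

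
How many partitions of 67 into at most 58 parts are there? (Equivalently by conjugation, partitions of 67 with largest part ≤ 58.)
p(67, parts ≤ 58) = 2679622

Use the recurrence p(n, m) = p(n, m−1) + p(n−m, m): either the largest part is < m (count p(n, m−1)) or the largest part is exactly m (remove one copy of m, count p(n−m, m)). With p(0, ·) = 1 this gives p(67, parts ≤ 58) = 2679622. (By conjugating Young diagrams, this also counts partitions of 67 into at most 58 parts.)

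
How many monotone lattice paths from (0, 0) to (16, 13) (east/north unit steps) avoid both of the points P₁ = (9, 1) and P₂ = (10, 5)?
Number of paths = 58492176

Inclusion–exclusion. Total paths: C(29, 16) = 67863915. Through P₁: C(10, 9)·C(19, 7) = 503880. Through P₂: C(15, 10)·C(14, 6) = 9018009. Since P₁ is strictly southwest of P₂, a monotone path through both must visit P₁ then P₂; paths through both = C(10, 9)·C(5, 1)·C(14, 6) = 150150. Avoid both = 67863915 − 503880 − 9018009 + 150150 = 58492176.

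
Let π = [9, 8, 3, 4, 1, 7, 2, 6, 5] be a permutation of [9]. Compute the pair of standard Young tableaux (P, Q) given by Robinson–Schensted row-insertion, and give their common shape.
P = [1, 2, 5] / [3, 4, 6] / [7] / [8] / [9];  Q = [1, 4, 6] / [2, 7, 8] / [3] / [5] / [9];  common shape = (3, 3, 1, 1, 1)

Row-insert the values π_1, π_2, … into P one at a time, bumping the leftmost entry strictly greater than the inserted value down to the next row. The recording tableau Q records, in position (i, j), the step at which that cell was added to P.
  Insert 9 (step 1): P = [9];  Q = [1]
  Insert 8 (step 2): P = [8] / [9];  Q = [1] / [2]
  Insert 3 (step 3): P = [3] / [8] / [9];  Q = [1] / [2] / [3]
  Insert 4 (step 4): P = [3, 4] / [8] / [9];  Q = [1, 4] / [2] / [3]
  Insert 1 (step 5): P = [1, 4] / [3] / [8] / [9];  Q = [1, 4] / [2] / [3] / [5]
  Insert 7 (step 6): P = [1, 4, 7] / [3] / [8] / [9];  Q = [1, 4, 6] / [2] / [3] / [5]
  Insert 2 (step 7): P = [1, 2, 7] / [3, 4] / [8] / [9];  Q = [1, 4, 6] / [2, 7] / [3] / [5]
  Insert 6 (step 8): P = [1, 2, 6] / [3, 4, 7] / [8] / [9];  Q = [1, 4, 6] / [2, 7, 8] / [3] / [5]
  Insert 5 (step 9): P = [1, 2, 5] / [3, 4, 6] / [7] / [8] / [9];  Q = [1, 4, 6] / [2, 7, 8] / [3] / [5] / [9]
Final shape: (3, 3, 1, 1, 1).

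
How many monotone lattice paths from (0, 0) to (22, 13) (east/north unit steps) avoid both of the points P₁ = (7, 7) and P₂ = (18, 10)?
Number of paths = 874518582

Inclusion–exclusion. Total paths: C(35, 22) = 1476337800. Through P₁: C(14, 7)·C(21, 15) = 186234048. Through P₂: C(28, 18)·C(7, 4) = 459308850. Since P₁ is strictly southwest of P₂, a monotone path through both must visit P₁ then P₂; paths through both = C(14, 7)·C(14, 11)·C(7, 4) = 43723680. Avoid both = 1476337800 − 186234048 − 459308850 + 43723680 = 874518582.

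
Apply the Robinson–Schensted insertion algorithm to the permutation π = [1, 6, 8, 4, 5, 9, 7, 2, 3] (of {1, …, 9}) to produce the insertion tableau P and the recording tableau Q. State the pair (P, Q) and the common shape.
P = [1, 2, 3, 7] / [4, 5, 9] / [6, 8];  Q = [1, 2, 3, 6] / [4, 5, 7] / [8, 9];  common shape = (4, 3, 2)

Row-insert the values π_1, π_2, … into P one at a time, bumping the leftmost entry strictly greater than the inserted value down to the next row. The recording tableau Q records, in position (i, j), the step at which that cell was added to P.
  Insert 1 (step 1): P = [1];  Q = [1]
  Insert 6 (step 2): P = [1, 6];  Q = [1, 2]
  Insert 8 (step 3): P = [1, 6, 8];  Q = [1, 2, 3]
  Insert 4 (step 4): P = [1, 4, 8] / [6];  Q = [1, 2, 3] / [4]
  Insert 5 (step 5): P = [1, 4, 5] / [6, 8];  Q = [1, 2, 3] / [4, 5]
  Insert 9 (step 6): P = [1, 4, 5, 9] / [6, 8];  Q = [1, 2, 3, 6] / [4, 5]
  Insert 7 (step 7): P = [1, 4, 5, 7] / [6, 8, 9];  Q = [1, 2, 3, 6] / [4, 5, 7]
  Insert 2 (step 8): P = [1, 2, 5, 7] / [4, 8, 9] / [6];  Q = [1, 2, 3, 6] / [4, 5, 7] / [8]
  Insert 3 (step 9): P = [1, 2, 3, 7] / [4, 5, 9] / [6, 8];  Q = [1, 2, 3, 6] / [4, 5, 7] / [8, 9]
Final shape: (4, 3, 2).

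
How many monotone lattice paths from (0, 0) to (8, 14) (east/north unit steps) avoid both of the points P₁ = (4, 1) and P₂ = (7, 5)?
Number of paths = 301700

Inclusion–exclusion. Total paths: C(22, 8) = 319770. Through P₁: C(5, 4)·C(17, 4) = 11900. Through P₂: C(12, 7)·C(10, 1) = 7920. Since P₁ is strictly southwest of P₂, a monotone path through both must visit P₁ then P₂; paths through both = C(5, 4)·C(7, 3)·C(10, 1) = 1750. Avoid both = 319770 − 11900 − 7920 + 1750 = 301700.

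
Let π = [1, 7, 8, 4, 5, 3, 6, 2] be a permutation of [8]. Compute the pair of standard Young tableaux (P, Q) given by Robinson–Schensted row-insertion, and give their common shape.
P = [1, 2, 5, 6] / [3, 8] / [4] / [7];  Q = [1, 2, 3, 7] / [4, 5] / [6] / [8];  common shape = (4, 2, 1, 1)

Row-insert the values π_1, π_2, … into P one at a time, bumping the leftmost entry strictly greater than the inserted value down to the next row. The recording tableau Q records, in position (i, j), the step at which that cell was added to P.
  Insert 1 (step 1): P = [1];  Q = [1]
  Insert 7 (step 2): P = [1, 7];  Q = [1, 2]
  Insert 8 (step 3): P = [1, 7, 8];  Q = [1, 2, 3]
  Insert 4 (step 4): P = [1, 4, 8] / [7];  Q = [1, 2, 3] / [4]
  Insert 5 (step 5): P = [1, 4, 5] / [7, 8];  Q = [1, 2, 3] / [4, 5]
  Insert 3 (step 6): P = [1, 3, 5] / [4, 8] / [7];  Q = [1, 2, 3] / [4, 5] / [6]
  Insert 6 (step 7): P = [1, 3, 5, 6] / [4, 8] / [7];  Q = [1, 2, 3, 7] / [4, 5] / [6]
  Insert 2 (step 8): P = [1, 2, 5, 6] / [3, 8] / [4] / [7];  Q = [1, 2, 3, 7] / [4, 5] / [6] / [8]
Final shape: (4, 2, 1, 1).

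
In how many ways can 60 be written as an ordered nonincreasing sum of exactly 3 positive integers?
p(60, 3 parts) = 300

Partitions of n into exactly k parts are in bijection with partitions of n − k into at most k parts (subtract 1 from each part). So p(60, exactly 3) = p(57, parts ≤ 3). Computing via the recurrence p(m, j) = p(m, j−1) + p(m−j, j) gives 300.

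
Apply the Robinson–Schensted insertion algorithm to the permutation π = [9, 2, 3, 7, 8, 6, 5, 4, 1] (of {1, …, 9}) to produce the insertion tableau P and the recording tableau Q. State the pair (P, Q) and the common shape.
P = [1, 3, 4, 8] / [2] / [5] / [6] / [7] / [9];  Q = [1, 3, 4, 5] / [2] / [6] / [7] / [8] / [9];  common shape = (4, 1, 1, 1, 1, 1)

Row-insert the values π_1, π_2, … into P one at a time, bumping the leftmost entry strictly greater than the inserted value down to the next row. The recording tableau Q records, in position (i, j), the step at which that cell was added to P.
  Insert 9 (step 1): P = [9];  Q = [1]
  Insert 2 (step 2): P = [2] / [9];  Q = [1] / [2]
  Insert 3 (step 3): P = [2, 3] / [9];  Q = [1, 3] / [2]
  Insert 7 (step 4): P = [2, 3, 7] / [9];  Q = [1, 3, 4] / [2]
  Insert 8 (step 5): P = [2, 3, 7, 8] / [9];  Q = [1, 3, 4, 5] / [2]
  Insert 6 (step 6): P = [2, 3, 6, 8] / [7] / [9];  Q = [1, 3, 4, 5] / [2] / [6]
  Insert 5 (step 7): P = [2, 3, 5, 8] / [6] / [7] / [9];  Q = [1, 3, 4, 5] / [2] / [6] / [7]
  Insert 4 (step 8): P = [2, 3, 4, 8] / [5] / [6] / [7] / [9];  Q = [1, 3, 4, 5] / [2] / [6] / [7] / [8]
  Insert 1 (step 9): P = [1, 3, 4, 8] / [2] / [5] / [6] / [7] / [9];  Q = [1, 3, 4, 5] / [2] / [6] / [7] / [8] / [9]
Final shape: (4, 1, 1, 1, 1, 1).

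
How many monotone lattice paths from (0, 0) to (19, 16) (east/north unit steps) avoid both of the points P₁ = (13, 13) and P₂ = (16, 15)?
Number of paths = 2400141770

Inclusion–exclusion. Total paths: C(35, 19) = 4059928950. Through P₁: C(26, 13)·C(9, 6) = 873650400. Through P₂: C(31, 16)·C(4, 3) = 1202160780. Since P₁ is strictly southwest of P₂, a monotone path through both must visit P₁ then P₂; paths through both = C(26, 13)·C(5, 3)·C(4, 3) = 416024000. Avoid both = 4059928950 − 873650400 − 1202160780 + 416024000 = 2400141770.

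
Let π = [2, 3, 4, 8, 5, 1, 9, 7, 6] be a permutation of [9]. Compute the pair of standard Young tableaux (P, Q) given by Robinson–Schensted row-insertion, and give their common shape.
P = [1, 3, 4, 5, 6] / [2, 7] / [8, 9];  Q = [1, 2, 3, 4, 7] / [5, 8] / [6, 9];  common shape = (5, 2, 2)

Row-insert the values π_1, π_2, … into P one at a time, bumping the leftmost entry strictly greater than the inserted value down to the next row. The recording tableau Q records, in position (i, j), the step at which that cell was added to P.
  Insert 2 (step 1): P = [2];  Q = [1]
  Insert 3 (step 2): P = [2, 3];  Q = [1, 2]
  Insert 4 (step 3): P = [2, 3, 4];  Q = [1, 2, 3]
  Insert 8 (step 4): P = [2, 3, 4, 8];  Q = [1, 2, 3, 4]
  Insert 5 (step 5): P = [2, 3, 4, 5] / [8];  Q = [1, 2, 3, 4] / [5]
  Insert 1 (step 6): P = [1, 3, 4, 5] / [2] / [8];  Q = [1, 2, 3, 4] / [5] / [6]
  Insert 9 (step 7): P = [1, 3, 4, 5, 9] / [2] / [8];  Q = [1, 2, 3, 4, 7] / [5] / [6]
  Insert 7 (step 8): P = [1, 3, 4, 5, 7] / [2, 9] / [8];  Q = [1, 2, 3, 4, 7] / [5, 8] / [6]
  Insert 6 (step 9): P = [1, 3, 4, 5, 6] / [2, 7] / [8, 9];  Q = [1, 2, 3, 4, 7] / [5, 8] / [6, 9]
Final shape: (5, 2, 2).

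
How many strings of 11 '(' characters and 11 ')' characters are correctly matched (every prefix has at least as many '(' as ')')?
C_11 = 58786

These balanced parentheses are counted by the Catalan number C_n = (1/(n + 1)) · C(2n, n). For n = 11: C_11 = (1/12) · C(22, 11) = 705432/12 = 58786.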